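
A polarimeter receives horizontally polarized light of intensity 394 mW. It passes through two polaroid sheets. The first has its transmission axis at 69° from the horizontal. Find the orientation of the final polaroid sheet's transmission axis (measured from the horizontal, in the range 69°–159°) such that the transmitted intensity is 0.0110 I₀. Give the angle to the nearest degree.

θ ≈ 142°

By Malus's law, I₁ = I₀ cos²(69° − 0°) = I₀ cos²(69°) = 0.1284 I₀.
Need I₂/I₀ = 0.011, so cos²(θ − 69°) = 0.011 / 0.1284 = 0.08565.
θ − 69° = arccos(√0.08565) = 73.0°, giving θ ≈ 69 + 73.0 = 142.0°.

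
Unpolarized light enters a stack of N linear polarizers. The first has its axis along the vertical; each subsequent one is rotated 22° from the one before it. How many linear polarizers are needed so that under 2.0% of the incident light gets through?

First polarizer halves the unpolarized light: factor 1/2.
Each further stage multiplies by cos²(22°) = 0.8597.
After N polarizers: T = 0.5·0.8597^(N−1). Require T < 0.020 ⇒ N−1 > ln(0.020/0.5)/ln(0.8597) = 21.29, so N−1 ≥ 22 and N = 23.
Check: N=23 gives T = 0.01796 < 0.020; N=22 gives T = 0.02089.

N = 23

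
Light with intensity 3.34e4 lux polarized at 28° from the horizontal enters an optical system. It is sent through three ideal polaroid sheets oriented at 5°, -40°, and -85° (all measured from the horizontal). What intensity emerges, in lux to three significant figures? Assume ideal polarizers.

I₁ = 3.34e4 lux · cos²(23°) = 2.83e+04 lux.
I₂ = I₁ · cos²(45°) = 2.83e+04 · 0.5 = 1.415e+04 lux.
I₃ = I₂ · cos²(45°) = 1.415e+04 · 0.5 = 7075 lux.

I ≈ 7080 lux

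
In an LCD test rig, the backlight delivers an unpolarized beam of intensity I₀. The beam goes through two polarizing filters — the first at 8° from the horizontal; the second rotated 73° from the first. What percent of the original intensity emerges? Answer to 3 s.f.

≈ 4.27%

Unpolarized light through the first polarizer → I₁ = ½ I₀, now polarized at 8°.
I₂ = I₁ cos²(73°) = 0.5 · 0.08548 I₀ = 0.04274 I₀.
That is 4.274% of the incident intensity.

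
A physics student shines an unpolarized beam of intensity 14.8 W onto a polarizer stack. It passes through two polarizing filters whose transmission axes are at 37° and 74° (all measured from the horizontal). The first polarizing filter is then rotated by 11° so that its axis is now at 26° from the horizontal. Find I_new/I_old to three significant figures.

I_new/I_old ≈ 0.702

Before rotation:
Unpolarized light through the first polarizer → I₁ = ½ I₀, now polarized at 37°.
I₂ = I₁ cos²(74° − 37°) = 0.5 I₀ · cos²(37°) = 0.3189 I₀.
After rotation:
Unpolarized light through the first polarizer → I₁ = ½ I₀, now polarized at 26°.
I₂ = I₁ cos²(74° − 26°) = 0.5 I₀ · cos²(48°) = 0.2239 I₀.
Ratio = 0.2239 / 0.3189 = 0.702.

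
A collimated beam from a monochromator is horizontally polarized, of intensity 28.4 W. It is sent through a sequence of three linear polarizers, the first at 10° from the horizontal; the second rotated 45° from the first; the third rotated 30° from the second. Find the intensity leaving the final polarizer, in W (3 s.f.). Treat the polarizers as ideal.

I ≈ 10.3 W

By Malus's law, I₁ = 28.4 W · cos²(10°) = 27.54 W.
I₂ = I₁ · cos²(45°) = 27.54 · 0.5 = 13.77 W.
I₃ = I₂ · cos²(30°) = 13.77 · 0.75 = 10.33 W.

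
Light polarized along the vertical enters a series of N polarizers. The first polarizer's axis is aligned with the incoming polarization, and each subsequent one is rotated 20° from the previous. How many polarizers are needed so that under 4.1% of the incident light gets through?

First polarizer is aligned with the polarization: full transmission.
Each further stage multiplies by cos²(20°) = 0.883.
After N polarizers: T = 0.883^(N−1). Require T < 0.041 ⇒ N−1 > ln(0.041)/ln(0.883) = 25.68, so N−1 ≥ 26 and N = 27.
Check: N=27 gives T = 0.03938 < 0.041; N=26 gives T = 0.0446.

N = 27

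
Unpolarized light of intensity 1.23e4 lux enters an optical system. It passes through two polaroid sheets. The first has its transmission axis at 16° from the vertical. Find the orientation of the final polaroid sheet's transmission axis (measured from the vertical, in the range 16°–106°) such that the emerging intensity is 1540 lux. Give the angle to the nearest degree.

θ ≈ 76°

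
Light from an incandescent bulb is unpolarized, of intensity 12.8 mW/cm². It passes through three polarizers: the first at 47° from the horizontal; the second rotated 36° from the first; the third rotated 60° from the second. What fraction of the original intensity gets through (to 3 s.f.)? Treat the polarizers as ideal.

Unpolarized light through the first polarizer → I₁ = 12.8 mW/cm²/2 = 6.4 mW/cm², polarized at 47°.
I₂ = I₁ · cos²(36°) = 6.4 · 0.6545 = 4.189 mW/cm².
I₃ = I₂ · cos²(60°) = 4.189 · 0.25 = 1.047 mW/cm².
Transmitted fraction = 0.08181.

I/I₀ ≈ 0.0818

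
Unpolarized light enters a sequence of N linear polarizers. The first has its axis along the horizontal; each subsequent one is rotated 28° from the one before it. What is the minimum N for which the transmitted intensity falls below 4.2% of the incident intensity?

N = 11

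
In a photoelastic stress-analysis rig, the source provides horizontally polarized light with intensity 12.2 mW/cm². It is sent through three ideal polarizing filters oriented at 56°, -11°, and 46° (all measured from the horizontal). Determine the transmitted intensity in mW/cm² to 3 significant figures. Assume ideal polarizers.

I₁ = 12.2 mW/cm² · cos²(56°) = 3.815 mW/cm².
I₂ = I₁ · cos²(67°) = 3.815 · 0.1527 = 0.5824 mW/cm².
I₃ = I₂ · cos²(57°) = 0.5824 · 0.2966 = 0.1728 mW/cm².

I ≈ 0.173 mW/cm²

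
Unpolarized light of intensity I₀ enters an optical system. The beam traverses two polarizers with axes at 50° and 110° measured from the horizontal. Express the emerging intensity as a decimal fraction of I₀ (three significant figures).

≈ 0.125 I₀

Unpolarized light through the first polarizer → I₁ = ½ I₀, now polarized at 50°.
I₂ = I₁ cos²(110° − 50°) = 0.5 I₀ · cos²(60°) = 0.125 I₀.
Transmitted fraction = 0.125.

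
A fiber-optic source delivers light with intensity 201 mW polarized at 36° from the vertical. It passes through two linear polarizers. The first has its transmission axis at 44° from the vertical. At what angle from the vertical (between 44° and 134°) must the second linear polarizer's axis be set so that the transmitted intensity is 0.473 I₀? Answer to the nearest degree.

I₁ = I₀ cos²(44° − 36°) = I₀ cos²(8°) = 0.9806 I₀.
Need I₂/I₀ = 0.473, so cos²(θ − 44°) = 0.473 / 0.9806 = 0.4823.
θ − 44° = arccos(√0.4823) = 46.0°, giving θ ≈ 44 + 46.0 = 90.0°.

θ ≈ 90°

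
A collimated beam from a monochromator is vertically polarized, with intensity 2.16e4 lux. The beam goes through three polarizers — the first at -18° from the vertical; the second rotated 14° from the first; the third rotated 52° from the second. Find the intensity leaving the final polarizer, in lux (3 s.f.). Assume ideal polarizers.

I ≈ 6970 lux

I₁ = 2.16e4 lux · cos²(18°) = 1.954e+04 lux.
I₂ = I₁ · cos²(14°) = 1.954e+04 · 0.9415 = 1.839e+04 lux.
I₃ = I₂ · cos²(52°) = 1.839e+04 · 0.379 = 6972 lux.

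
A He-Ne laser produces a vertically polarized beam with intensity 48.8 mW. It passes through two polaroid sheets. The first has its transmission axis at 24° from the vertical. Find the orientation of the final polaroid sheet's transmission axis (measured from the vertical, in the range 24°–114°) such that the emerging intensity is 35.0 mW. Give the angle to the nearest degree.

By Malus's law, I₁ = I₀ cos²(24° − 0°) = I₀ cos²(24°) = 0.8346 I₀.
Target fraction: 35.0 / 48.8 mW = 0.7172 of I₀.
Need I₂/I₀ = 0.7172, so cos²(θ − 24°) = 0.7172 / 0.8346 = 0.8594.
θ − 24° = arccos(√0.8594) = 22.0°, giving θ ≈ 24 + 22.0 = 46.0°.

θ ≈ 46°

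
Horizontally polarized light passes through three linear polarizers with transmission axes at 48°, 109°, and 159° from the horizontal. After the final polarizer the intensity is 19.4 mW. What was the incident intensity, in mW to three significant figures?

I₁ = I₀ cos²(48° − 0°) = I₀ cos²(48°) = 0.4477 I₀.
I₂ = I₁ cos²(109° − 48°) = 0.4477 I₀ · cos²(61°) = 0.1052 I₀.
I₃ = I₂ cos²(159° − 109°) = 0.1052 I₀ · cos²(50°) = 0.04348 I₀.
So 19.4 mW = 0.04348 I₀, giving I₀ = 19.4/0.04348 = 446.2 mW.

I₀ ≈ 446 mW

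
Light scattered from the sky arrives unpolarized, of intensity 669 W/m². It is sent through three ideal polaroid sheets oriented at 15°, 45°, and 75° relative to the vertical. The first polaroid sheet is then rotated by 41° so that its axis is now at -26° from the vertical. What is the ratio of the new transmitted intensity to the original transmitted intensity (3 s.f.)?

Before rotation:
Unpolarized light through the first polarizer → I₁ = ½ I₀, now polarized at 15°.
I₂ = I₁ cos²(45° − 15°) = 0.5 I₀ · cos²(30°) = 0.375 I₀.
I₃ = I₂ cos²(75° − 45°) = 0.375 I₀ · cos²(30°) = 0.2813 I₀.
After rotation:
Unpolarized light through the first polarizer → I₁ = ½ I₀, now polarized at -26°.
I₂ = I₁ cos²(45° + 26°) = 0.5 I₀ · cos²(71°) = 0.053 I₀.
I₃ = I₂ cos²(75° − 45°) = 0.053 I₀ · cos²(30°) = 0.03975 I₀.
Ratio = 0.03975 / 0.2813 = 0.1413.

I_new/I_old ≈ 0.141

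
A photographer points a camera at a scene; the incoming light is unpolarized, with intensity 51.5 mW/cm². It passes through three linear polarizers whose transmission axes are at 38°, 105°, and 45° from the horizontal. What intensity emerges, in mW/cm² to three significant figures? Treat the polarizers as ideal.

I ≈ 0.983 mW/cm²

Unpolarized light through the first polarizer → I₁ = 51.5 mW/cm²/2 = 25.75 mW/cm², polarized at 38°.
I₂ = I₁ · cos²(67°) = 25.75 · 0.1527 = 3.931 mW/cm².
I₃ = I₂ · cos²(60°) = 3.931 · 0.25 = 0.9828 mW/cm².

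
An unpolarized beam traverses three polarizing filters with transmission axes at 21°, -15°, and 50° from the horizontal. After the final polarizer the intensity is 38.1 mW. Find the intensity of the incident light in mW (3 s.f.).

Unpolarized light through the first polarizer → I₁ = ½ I₀, now polarized at 21°.
I₂ = I₁ cos²(-15° − 21°) = 0.5 I₀ · cos²(36°) = 0.3273 I₀.
I₃ = I₂ cos²(50° + 15°) = 0.3273 I₀ · cos²(65°) = 0.05845 I₀.
So 38.1 mW = 0.05845 I₀, giving I₀ = 38.1/0.05845 = 651.8 mW.

I₀ ≈ 652 mW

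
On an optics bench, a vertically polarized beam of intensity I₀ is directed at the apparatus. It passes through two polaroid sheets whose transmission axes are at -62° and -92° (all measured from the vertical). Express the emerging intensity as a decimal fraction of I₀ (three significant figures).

≈ 0.165 I₀

I₁ = I₀ cos²(-62° − 0°) = I₀ cos²(62°) = 0.2204 I₀.
I₂ = I₁ cos²(-92° + 62°) = 0.2204 I₀ · cos²(30°) = 0.1653 I₀.
Transmitted fraction = 0.1653.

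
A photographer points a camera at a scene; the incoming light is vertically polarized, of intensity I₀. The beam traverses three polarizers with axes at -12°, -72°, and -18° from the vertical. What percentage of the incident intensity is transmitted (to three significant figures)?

I₁ = I₀ cos²(-12° − 0°) = I₀ cos²(12°) = 0.9568 I₀.
I₂ = I₁ cos²(-72° + 12°) = 0.9568 I₀ · cos²(60°) = 0.2392 I₀.
I₃ = I₂ cos²(-18° + 72°) = 0.2392 I₀ · cos²(54°) = 0.08264 I₀.
That is 8.264% of the incident intensity.

≈ 8.26%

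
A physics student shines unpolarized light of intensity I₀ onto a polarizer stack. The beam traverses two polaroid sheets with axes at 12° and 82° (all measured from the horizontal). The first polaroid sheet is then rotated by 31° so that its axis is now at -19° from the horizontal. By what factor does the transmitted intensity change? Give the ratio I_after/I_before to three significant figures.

Before rotation:
Unpolarized light through the first polarizer → I₁ = ½ I₀, now polarized at 12°.
I₂ = I₁ cos²(82° − 12°) = 0.5 I₀ · cos²(70°) = 0.05849 I₀.
After rotation:
Unpolarized light through the first polarizer → I₁ = ½ I₀, now polarized at -19°.
Angle between axes 1 and 2: 79°. I₂ = 0.5 I₀ · cos²(79°) = 0.0182 I₀.
Ratio = 0.0182 / 0.05849 = 0.3112.

I_new/I_old ≈ 0.311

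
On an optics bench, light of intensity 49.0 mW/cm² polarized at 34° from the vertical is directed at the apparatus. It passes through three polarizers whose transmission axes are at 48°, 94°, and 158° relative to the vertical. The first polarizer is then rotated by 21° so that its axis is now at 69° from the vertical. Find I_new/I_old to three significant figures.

I_new/I_old ≈ 1.21

Before rotation:
I₁ = I₀ cos²(48° − 34°) = I₀ cos²(14°) = 0.9415 I₀.
I₂ = I₁ cos²(94° − 48°) = 0.9415 I₀ · cos²(46°) = 0.4543 I₀.
I₃ = I₂ cos²(158° − 94°) = 0.4543 I₀ · cos²(64°) = 0.0873 I₀.
After rotation:
I₁ = I₀ cos²(69° − 34°) = I₀ cos²(35°) = 0.671 I₀.
I₂ = I₁ cos²(94° − 69°) = 0.671 I₀ · cos²(25°) = 0.5512 I₀.
I₃ = I₂ cos²(158° − 94°) = 0.5512 I₀ · cos²(64°) = 0.1059 I₀.
Ratio = 0.1059 / 0.0873 = 1.213.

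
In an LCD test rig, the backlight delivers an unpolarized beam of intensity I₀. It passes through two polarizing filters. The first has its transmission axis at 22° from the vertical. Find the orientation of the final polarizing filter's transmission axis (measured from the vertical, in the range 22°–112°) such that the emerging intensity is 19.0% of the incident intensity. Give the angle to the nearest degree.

Unpolarized light through the first polarizer → I₁ = ½ I₀, now polarized at 22°.
Need I₂/I₀ = 0.19, so cos²(θ − 22°) = 0.19 / 0.5 = 0.38.
θ − 22° = arccos(√0.38) = 51.9°, giving θ ≈ 22 + 51.9 = 73.9°.

θ ≈ 74°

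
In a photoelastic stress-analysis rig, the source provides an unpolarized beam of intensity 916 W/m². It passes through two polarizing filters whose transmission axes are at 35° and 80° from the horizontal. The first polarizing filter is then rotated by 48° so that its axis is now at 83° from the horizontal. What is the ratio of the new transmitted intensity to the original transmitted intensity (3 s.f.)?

I_new/I_old ≈ 1.99

Before rotation:
Unpolarized light through the first polarizer → I₁ = ½ I₀, now polarized at 35°.
I₂ = I₁ cos²(80° − 35°) = 0.5 I₀ · cos²(45°) = 0.25 I₀.
After rotation:
Unpolarized light through the first polarizer → I₁ = ½ I₀, now polarized at 83°.
I₂ = I₁ cos²(80° − 83°) = 0.5 I₀ · cos²(3°) = 0.4986 I₀.
Ratio = 0.4986 / 0.25 = 1.995.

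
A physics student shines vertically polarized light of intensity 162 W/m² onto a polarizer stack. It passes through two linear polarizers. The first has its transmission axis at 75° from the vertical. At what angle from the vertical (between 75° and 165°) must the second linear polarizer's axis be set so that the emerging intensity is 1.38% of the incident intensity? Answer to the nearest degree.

I₁ = I₀ cos²(75° − 0°) = I₀ cos²(75°) = 0.06699 I₀.
Need I₂/I₀ = 0.0138, so cos²(θ − 75°) = 0.0138 / 0.06699 = 0.206.
θ − 75° = arccos(√0.206) = 63.0°, giving θ ≈ 75 + 63.0 = 138.0°.

θ ≈ 138°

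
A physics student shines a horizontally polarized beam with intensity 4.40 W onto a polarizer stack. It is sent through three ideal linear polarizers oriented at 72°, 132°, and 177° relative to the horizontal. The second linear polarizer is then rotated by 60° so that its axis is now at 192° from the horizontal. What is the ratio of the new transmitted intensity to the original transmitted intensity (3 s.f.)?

Before rotation:
By Malus's law, I₁ = I₀ cos²(72° − 0°) = I₀ cos²(72°) = 0.09549 I₀.
I₂ = I₁ cos²(132° − 72°) = 0.09549 I₀ · cos²(60°) = 0.02387 I₀.
I₃ = I₂ cos²(177° − 132°) = 0.02387 I₀ · cos²(45°) = 0.01194 I₀.
After rotation:
I₁ = I₀ cos²(72° − 0°) = I₀ cos²(72°) = 0.09549 I₀.
Angle between axes 1 and 2: 60°. I₂ = 0.09549 I₀ · cos²(60°) = 0.02387 I₀.
I₃ = I₂ cos²(177° − 192°) = 0.02387 I₀ · cos²(15°) = 0.02227 I₀.
Ratio = 0.02227 / 0.01194 = 1.866.

I_new/I_old ≈ 1.87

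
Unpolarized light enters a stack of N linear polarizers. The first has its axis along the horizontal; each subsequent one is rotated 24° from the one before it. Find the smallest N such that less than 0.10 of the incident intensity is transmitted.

First polarizer halves the unpolarized light: factor 1/2.
Each further stage multiplies by cos²(24°) = 0.8346.
After N polarizers: T = 0.5·0.8346^(N−1). Require T < 0.10 ⇒ N−1 > ln(0.10/0.5)/ln(0.8346) = 8.90, so N−1 ≥ 9 and N = 10.
Check: N=10 gives T = 0.0982 < 0.10; N=9 gives T = 0.1177.

N = 10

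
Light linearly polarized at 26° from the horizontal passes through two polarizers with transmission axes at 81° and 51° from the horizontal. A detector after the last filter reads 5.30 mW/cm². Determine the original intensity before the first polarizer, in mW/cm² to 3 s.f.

By Malus's law, I₁ = I₀ cos²(81° − 26°) = I₀ cos²(55°) = 0.329 I₀.
I₂ = I₁ cos²(51° − 81°) = 0.329 I₀ · cos²(30°) = 0.2467 I₀.
So 5.30 mW/cm² = 0.2467 I₀, giving I₀ = 5.30/0.2467 = 21.48 mW/cm².

I₀ ≈ 21.5 mW/cm²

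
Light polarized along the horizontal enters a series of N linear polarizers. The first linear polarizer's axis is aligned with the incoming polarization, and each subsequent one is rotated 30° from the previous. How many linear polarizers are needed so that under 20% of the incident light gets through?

N = 7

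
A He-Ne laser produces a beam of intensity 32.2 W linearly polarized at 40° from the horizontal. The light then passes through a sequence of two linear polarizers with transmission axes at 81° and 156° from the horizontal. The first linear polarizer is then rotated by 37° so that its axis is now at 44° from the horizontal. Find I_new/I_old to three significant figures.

I_new/I_old ≈ 3.66

Before rotation:
By Malus's law, I₁ = I₀ cos²(81° − 40°) = I₀ cos²(41°) = 0.5696 I₀.
I₂ = I₁ cos²(156° − 81°) = 0.5696 I₀ · cos²(75°) = 0.03816 I₀.
After rotation:
I₁ = I₀ cos²(44° − 40°) = I₀ cos²(4°) = 0.9951 I₀.
Angle between axes 1 and 2: 68°. I₂ = 0.9951 I₀ · cos²(68°) = 0.1396 I₀.
Ratio = 0.1396 / 0.03816 = 3.66.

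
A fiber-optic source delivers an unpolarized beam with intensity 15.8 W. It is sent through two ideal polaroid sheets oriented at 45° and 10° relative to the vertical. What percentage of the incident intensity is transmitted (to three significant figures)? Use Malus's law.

≈ 33.6%

Unpolarized light through the first polarizer → I₁ = 15.8 W/2 = 7.9 W, polarized at 45°.
I₂ = I₁ · cos²(35°) = 7.9 · 0.671 = 5.301 W.
That is 33.55% of the incident intensity.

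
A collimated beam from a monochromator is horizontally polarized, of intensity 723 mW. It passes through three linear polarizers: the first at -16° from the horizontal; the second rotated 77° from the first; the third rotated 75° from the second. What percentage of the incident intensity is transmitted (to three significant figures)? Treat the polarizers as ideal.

≈ 0.313%

By Malus's law, I₁ = 723 mW · cos²(16°) = 668.1 mW.
I₂ = I₁ · cos²(77°) = 668.1 · 0.0506 = 33.81 mW.
I₃ = I₂ · cos²(75°) = 33.81 · 0.06699 = 2.265 mW.
That is 0.3132% of the incident intensity.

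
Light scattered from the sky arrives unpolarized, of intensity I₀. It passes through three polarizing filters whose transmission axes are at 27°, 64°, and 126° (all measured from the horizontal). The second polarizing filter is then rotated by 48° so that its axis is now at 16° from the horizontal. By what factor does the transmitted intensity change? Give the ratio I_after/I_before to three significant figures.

I_new/I_old ≈ 0.802

Before rotation:
Unpolarized light through the first polarizer → I₁ = ½ I₀, now polarized at 27°.
I₂ = I₁ cos²(64° − 27°) = 0.5 I₀ · cos²(37°) = 0.3189 I₀.
I₃ = I₂ cos²(126° − 64°) = 0.3189 I₀ · cos²(62°) = 0.07029 I₀.
After rotation:
Unpolarized light through the first polarizer → I₁ = ½ I₀, now polarized at 27°.
I₂ = I₁ cos²(16° − 27°) = 0.5 I₀ · cos²(11°) = 0.4818 I₀.
Angle between axes 2 and 3: 70°. I₃ = 0.4818 I₀ · cos²(70°) = 0.05636 I₀.
Ratio = 0.05636 / 0.07029 = 0.8018.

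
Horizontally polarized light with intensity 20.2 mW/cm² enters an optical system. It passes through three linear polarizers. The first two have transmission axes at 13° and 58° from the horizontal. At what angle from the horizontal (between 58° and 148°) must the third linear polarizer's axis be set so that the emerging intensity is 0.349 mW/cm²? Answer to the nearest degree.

θ ≈ 137°

I₁ = I₀ cos²(13° − 0°) = I₀ cos²(13°) = 0.9494 I₀.
I₂ = I₁ cos²(58° − 13°) = 0.9494 I₀ · cos²(45°) = 0.4747 I₀.
Target fraction: 0.349 / 20.2 mW/cm² = 0.01728 of I₀.
Need I₃/I₀ = 0.01728, so cos²(θ − 58°) = 0.01728 / 0.4747 = 0.0364.
θ − 58° = arccos(√0.0364) = 79.0°, giving θ ≈ 58 + 79.0 = 137.0°.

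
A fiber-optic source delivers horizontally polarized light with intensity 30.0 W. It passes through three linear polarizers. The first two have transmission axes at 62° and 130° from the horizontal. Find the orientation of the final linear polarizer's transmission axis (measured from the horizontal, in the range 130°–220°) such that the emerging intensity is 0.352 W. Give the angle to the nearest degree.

θ ≈ 182°

By Malus's law, I₁ = I₀ cos²(62° − 0°) = I₀ cos²(62°) = 0.2204 I₀.
I₂ = I₁ cos²(130° − 62°) = 0.2204 I₀ · cos²(68°) = 0.03093 I₀.
Target fraction: 0.352 / 30.0 W = 0.01173 of I₀.
Need I₃/I₀ = 0.01173, so cos²(θ − 130°) = 0.01173 / 0.03093 = 0.3794.
θ − 130° = arccos(√0.3794) = 52.0°, giving θ ≈ 130 + 52.0 = 182.0°.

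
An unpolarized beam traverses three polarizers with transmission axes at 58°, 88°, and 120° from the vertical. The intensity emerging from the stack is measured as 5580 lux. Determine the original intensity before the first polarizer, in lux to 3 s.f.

Unpolarized light through the first polarizer → I₁ = ½ I₀, now polarized at 58°.
I₂ = I₁ cos²(88° − 58°) = 0.5 I₀ · cos²(30°) = 0.375 I₀.
I₃ = I₂ cos²(120° − 88°) = 0.375 I₀ · cos²(32°) = 0.2697 I₀.
So 5580 lux = 0.2697 I₀, giving I₀ = 5580/0.2697 = 2.069e+04 lux.

I₀ ≈ 2.07e4 lux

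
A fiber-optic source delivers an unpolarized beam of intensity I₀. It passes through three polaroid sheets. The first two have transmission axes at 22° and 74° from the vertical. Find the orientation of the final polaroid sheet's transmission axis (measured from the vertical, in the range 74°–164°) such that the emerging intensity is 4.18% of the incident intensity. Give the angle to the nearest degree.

Unpolarized light through the first polarizer → I₁ = ½ I₀, now polarized at 22°.
I₂ = I₁ cos²(74° − 22°) = 0.5 I₀ · cos²(52°) = 0.1895 I₀.
Need I₃/I₀ = 0.0418, so cos²(θ − 74°) = 0.0418 / 0.1895 = 0.2206.
θ − 74° = arccos(√0.2206) = 62.0°, giving θ ≈ 74 + 62.0 = 136.0°.

θ ≈ 136°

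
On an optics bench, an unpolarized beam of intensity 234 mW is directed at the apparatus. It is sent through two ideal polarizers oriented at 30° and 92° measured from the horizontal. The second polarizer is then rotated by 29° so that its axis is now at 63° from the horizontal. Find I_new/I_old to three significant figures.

I_new/I_old ≈ 3.19

Before rotation:
Unpolarized light through the first polarizer → I₁ = ½ I₀, now polarized at 30°.
I₂ = I₁ cos²(92° − 30°) = 0.5 I₀ · cos²(62°) = 0.1102 I₀.
After rotation:
Unpolarized light through the first polarizer → I₁ = ½ I₀, now polarized at 30°.
I₂ = I₁ cos²(63° − 30°) = 0.5 I₀ · cos²(33°) = 0.3517 I₀.
Ratio = 0.3517 / 0.1102 = 3.191.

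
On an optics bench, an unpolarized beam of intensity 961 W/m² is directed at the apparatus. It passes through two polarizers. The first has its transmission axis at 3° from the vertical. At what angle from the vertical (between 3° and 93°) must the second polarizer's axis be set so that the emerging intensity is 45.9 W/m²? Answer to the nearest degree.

Unpolarized light through the first polarizer → I₁ = ½ I₀, now polarized at 3°.
Target fraction: 45.9 / 961 W/m² = 0.04776 of I₀.
Need I₂/I₀ = 0.04776, so cos²(θ − 3°) = 0.04776 / 0.5 = 0.09553.
θ − 3° = arccos(√0.09553) = 72.0°, giving θ ≈ 3 + 72.0 = 75.0°.

θ ≈ 75°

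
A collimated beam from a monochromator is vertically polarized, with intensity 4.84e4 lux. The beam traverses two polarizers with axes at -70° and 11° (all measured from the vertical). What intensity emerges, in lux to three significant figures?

I ≈ 139 lux

I₁ = 4.84e4 lux · cos²(70°) = 5662 lux.
I₂ = I₁ · cos²(81°) = 5662 · 0.02447 = 138.6 lux.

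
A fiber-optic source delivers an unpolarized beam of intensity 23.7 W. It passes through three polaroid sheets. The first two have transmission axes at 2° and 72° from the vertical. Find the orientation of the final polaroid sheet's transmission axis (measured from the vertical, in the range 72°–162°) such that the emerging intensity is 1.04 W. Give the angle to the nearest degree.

θ ≈ 102°

Unpolarized light through the first polarizer → I₁ = ½ I₀, now polarized at 2°.
I₂ = I₁ cos²(72° − 2°) = 0.5 I₀ · cos²(70°) = 0.05849 I₀.
Target fraction: 1.04 / 23.7 W = 0.04388 of I₀.
Need I₃/I₀ = 0.04388, so cos²(θ − 72°) = 0.04388 / 0.05849 = 0.7503.
θ − 72° = arccos(√0.7503) = 30.0°, giving θ ≈ 72 + 30.0 = 102.0°.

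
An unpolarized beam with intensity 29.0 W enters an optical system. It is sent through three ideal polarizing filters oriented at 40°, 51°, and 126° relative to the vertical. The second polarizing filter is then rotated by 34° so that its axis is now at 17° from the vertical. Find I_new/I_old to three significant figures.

I_new/I_old ≈ 1.39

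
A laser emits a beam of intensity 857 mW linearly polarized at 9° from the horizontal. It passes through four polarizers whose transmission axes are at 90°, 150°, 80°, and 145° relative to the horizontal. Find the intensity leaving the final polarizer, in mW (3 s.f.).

I ≈ 0.110 mW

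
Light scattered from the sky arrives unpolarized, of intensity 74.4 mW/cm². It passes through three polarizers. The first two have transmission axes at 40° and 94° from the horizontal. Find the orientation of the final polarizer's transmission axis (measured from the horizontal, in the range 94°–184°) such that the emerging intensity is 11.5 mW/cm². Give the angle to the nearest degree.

θ ≈ 113°

Unpolarized light through the first polarizer → I₁ = ½ I₀, now polarized at 40°.
I₂ = I₁ cos²(94° − 40°) = 0.5 I₀ · cos²(54°) = 0.1727 I₀.
Target fraction: 11.5 / 74.4 mW/cm² = 0.1546 of I₀.
Need I₃/I₀ = 0.1546, so cos²(θ − 94°) = 0.1546 / 0.1727 = 0.8948.
θ − 94° = arccos(√0.8948) = 18.9°, giving θ ≈ 94 + 18.9 = 112.9°.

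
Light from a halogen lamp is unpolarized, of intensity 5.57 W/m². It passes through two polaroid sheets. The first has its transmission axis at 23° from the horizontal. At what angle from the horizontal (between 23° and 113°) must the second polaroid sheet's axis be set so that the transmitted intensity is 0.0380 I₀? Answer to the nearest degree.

θ ≈ 97°

Unpolarized light through the first polarizer → I₁ = ½ I₀, now polarized at 23°.
Need I₂/I₀ = 0.038, so cos²(θ − 23°) = 0.038 / 0.5 = 0.076.
θ − 23° = arccos(√0.076) = 74.0°, giving θ ≈ 23 + 74.0 = 97.0°.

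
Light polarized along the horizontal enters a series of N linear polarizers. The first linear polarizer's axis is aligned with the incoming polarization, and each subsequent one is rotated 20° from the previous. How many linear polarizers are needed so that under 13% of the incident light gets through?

N = 18

First polarizer is aligned with the polarization: full transmission.
Each further stage multiplies by cos²(20°) = 0.883.
After N polarizers: T = 0.883^(N−1). Require T < 0.13 ⇒ N−1 > ln(0.13)/ln(0.883) = 16.40, so N−1 ≥ 17 and N = 18.
Check: N=18 gives T = 0.1206 < 0.13; N=17 gives T = 0.1366.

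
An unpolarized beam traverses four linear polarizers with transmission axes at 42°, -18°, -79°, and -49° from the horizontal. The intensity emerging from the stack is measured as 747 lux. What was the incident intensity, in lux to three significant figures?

I₀ ≈ 3.39e4 lux

Unpolarized light through the first polarizer → I₁ = ½ I₀, now polarized at 42°.
I₂ = I₁ cos²(-18° − 42°) = 0.5 I₀ · cos²(60°) = 0.125 I₀.
I₃ = I₂ cos²(-79° + 18°) = 0.125 I₀ · cos²(61°) = 0.02938 I₀.
I₄ = I₃ cos²(-49° + 79°) = 0.02938 I₀ · cos²(30°) = 0.02204 I₀.
So 747 lux = 0.02204 I₀, giving I₀ = 747/0.02204 = 3.39e+04 lux.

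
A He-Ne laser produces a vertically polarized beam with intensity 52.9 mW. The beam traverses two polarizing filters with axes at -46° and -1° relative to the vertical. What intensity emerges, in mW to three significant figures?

I ≈ 12.8 mW

By Malus's law, I₁ = 52.9 mW · cos²(46°) = 25.53 mW.
I₂ = I₁ · cos²(45°) = 25.53 · 0.5 = 12.76 mW.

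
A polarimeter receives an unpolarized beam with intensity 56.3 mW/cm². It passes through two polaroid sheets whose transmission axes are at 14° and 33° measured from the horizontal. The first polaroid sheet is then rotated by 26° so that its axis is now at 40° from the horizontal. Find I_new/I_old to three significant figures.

Before rotation:
Unpolarized light through the first polarizer → I₁ = ½ I₀, now polarized at 14°.
I₂ = I₁ cos²(33° − 14°) = 0.5 I₀ · cos²(19°) = 0.447 I₀.
After rotation:
Unpolarized light through the first polarizer → I₁ = ½ I₀, now polarized at 40°.
I₂ = I₁ cos²(33° − 40°) = 0.5 I₀ · cos²(7°) = 0.4926 I₀.
Ratio = 0.4926 / 0.447 = 1.102.

I_new/I_old ≈ 1.10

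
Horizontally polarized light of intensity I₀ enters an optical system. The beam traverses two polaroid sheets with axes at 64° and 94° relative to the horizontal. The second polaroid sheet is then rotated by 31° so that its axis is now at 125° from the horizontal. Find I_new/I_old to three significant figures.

Before rotation:
I₁ = I₀ cos²(64° − 0°) = I₀ cos²(64°) = 0.1922 I₀.
I₂ = I₁ cos²(94° − 64°) = 0.1922 I₀ · cos²(30°) = 0.1441 I₀.
After rotation:
I₁ = I₀ cos²(64° − 0°) = I₀ cos²(64°) = 0.1922 I₀.
I₂ = I₁ cos²(125° − 64°) = 0.1922 I₀ · cos²(61°) = 0.04517 I₀.
Ratio = 0.04517 / 0.1441 = 0.3134.

I_new/I_old ≈ 0.313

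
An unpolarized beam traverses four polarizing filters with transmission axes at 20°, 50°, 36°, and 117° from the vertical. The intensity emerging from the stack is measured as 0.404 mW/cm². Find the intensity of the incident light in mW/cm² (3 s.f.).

Unpolarized light through the first polarizer → I₁ = ½ I₀, now polarized at 20°.
I₂ = I₁ cos²(50° − 20°) = 0.5 I₀ · cos²(30°) = 0.375 I₀.
I₃ = I₂ cos²(36° − 50°) = 0.375 I₀ · cos²(14°) = 0.3531 I₀.
I₄ = I₃ cos²(117° − 36°) = 0.3531 I₀ · cos²(81°) = 0.00864 I₀.
So 0.404 mW/cm² = 0.00864 I₀, giving I₀ = 0.404/0.00864 = 46.76 mW/cm².

I₀ ≈ 46.8 mW/cm²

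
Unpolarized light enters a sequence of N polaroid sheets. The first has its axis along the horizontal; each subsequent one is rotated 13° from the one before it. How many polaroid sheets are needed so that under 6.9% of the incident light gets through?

N = 40

First polarizer halves the unpolarized light: factor 1/2.
Each further stage multiplies by cos²(13°) = 0.9494.
After N polarizers: T = 0.5·0.9494^(N−1). Require T < 0.069 ⇒ N−1 > ln(0.069/0.5)/ln(0.9494) = 38.14, so N−1 ≥ 39 and N = 40.
Check: N=40 gives T = 0.06598 < 0.069; N=39 gives T = 0.0695.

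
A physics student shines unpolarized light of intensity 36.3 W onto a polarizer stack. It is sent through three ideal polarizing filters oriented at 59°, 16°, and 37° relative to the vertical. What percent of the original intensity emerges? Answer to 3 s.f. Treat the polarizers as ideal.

≈ 23.3%

Unpolarized light through the first polarizer → I₁ = 36.3 W/2 = 18.15 W, polarized at 59°.
I₂ = I₁ · cos²(43°) = 18.15 · 0.5349 = 9.708 W.
I₃ = I₂ · cos²(21°) = 9.708 · 0.8716 = 8.461 W.
That is 23.31% of the incident intensity.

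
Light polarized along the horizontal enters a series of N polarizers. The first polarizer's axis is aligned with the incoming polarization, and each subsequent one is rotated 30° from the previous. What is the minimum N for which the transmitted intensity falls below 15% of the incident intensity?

N = 8

First polarizer is aligned with the polarization: full transmission.
Each further stage multiplies by cos²(30°) = 0.75.
After N polarizers: T = 0.75^(N−1). Require T < 0.15 ⇒ N−1 > ln(0.15)/ln(0.75) = 6.59, so N−1 ≥ 7 and N = 8.
Check: N=8 gives T = 0.1335 < 0.15; N=7 gives T = 0.178.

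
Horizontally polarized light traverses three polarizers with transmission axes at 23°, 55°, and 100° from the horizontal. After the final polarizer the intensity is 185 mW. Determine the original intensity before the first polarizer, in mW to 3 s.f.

By Malus's law, I₁ = I₀ cos²(23° − 0°) = I₀ cos²(23°) = 0.8473 I₀.
I₂ = I₁ cos²(55° − 23°) = 0.8473 I₀ · cos²(32°) = 0.6094 I₀.
I₃ = I₂ cos²(100° − 55°) = 0.6094 I₀ · cos²(45°) = 0.3047 I₀.
So 185 mW = 0.3047 I₀, giving I₀ = 185/0.3047 = 607.2 mW.

I₀ ≈ 607 mW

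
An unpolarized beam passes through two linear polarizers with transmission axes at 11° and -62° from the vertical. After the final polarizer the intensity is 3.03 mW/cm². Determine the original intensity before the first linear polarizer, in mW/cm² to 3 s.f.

I₀ ≈ 70.9 mW/cm²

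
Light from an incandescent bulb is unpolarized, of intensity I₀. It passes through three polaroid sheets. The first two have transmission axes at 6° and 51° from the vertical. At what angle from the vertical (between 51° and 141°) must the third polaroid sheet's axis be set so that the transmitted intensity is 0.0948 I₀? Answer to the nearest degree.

θ ≈ 103°

Unpolarized light through the first polarizer → I₁ = ½ I₀, now polarized at 6°.
I₂ = I₁ cos²(51° − 6°) = 0.5 I₀ · cos²(45°) = 0.25 I₀.
Need I₃/I₀ = 0.0948, so cos²(θ − 51°) = 0.0948 / 0.25 = 0.3792.
θ − 51° = arccos(√0.3792) = 52.0°, giving θ ≈ 51 + 52.0 = 103.0°.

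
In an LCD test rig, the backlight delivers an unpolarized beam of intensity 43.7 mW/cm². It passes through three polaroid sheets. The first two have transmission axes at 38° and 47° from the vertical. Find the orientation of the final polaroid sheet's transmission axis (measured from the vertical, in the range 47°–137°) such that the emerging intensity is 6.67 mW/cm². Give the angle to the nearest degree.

θ ≈ 103°

Unpolarized light through the first polarizer → I₁ = ½ I₀, now polarized at 38°.
I₂ = I₁ cos²(47° − 38°) = 0.5 I₀ · cos²(9°) = 0.4878 I₀.
Target fraction: 6.67 / 43.7 mW/cm² = 0.1526 of I₀.
Need I₃/I₀ = 0.1526, so cos²(θ − 47°) = 0.1526 / 0.4878 = 0.3129.
θ − 47° = arccos(√0.3129) = 56.0°, giving θ ≈ 47 + 56.0 = 103.0°.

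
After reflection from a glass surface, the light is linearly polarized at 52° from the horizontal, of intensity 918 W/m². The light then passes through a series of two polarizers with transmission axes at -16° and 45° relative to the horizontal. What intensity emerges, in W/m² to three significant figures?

I₁ = 918 W/m² · cos²(68°) = 128.8 W/m².
I₂ = I₁ · cos²(61°) = 128.8 · 0.235 = 30.28 W/m².

I ≈ 30.3 W/m²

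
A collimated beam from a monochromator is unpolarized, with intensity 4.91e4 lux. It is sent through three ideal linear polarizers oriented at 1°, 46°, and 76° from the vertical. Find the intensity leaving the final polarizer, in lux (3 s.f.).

I ≈ 9210 lux

Unpolarized light through the first polarizer → I₁ = 4.91e4 lux/2 = 2.455e+04 lux, polarized at 1°.
I₂ = I₁ · cos²(45°) = 2.455e+04 · 0.5 = 1.228e+04 lux.
I₃ = I₂ · cos²(30°) = 1.228e+04 · 0.75 = 9206 lux.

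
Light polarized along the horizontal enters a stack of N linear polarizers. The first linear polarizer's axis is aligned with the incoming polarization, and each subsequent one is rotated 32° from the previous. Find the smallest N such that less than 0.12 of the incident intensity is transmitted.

First polarizer is aligned with the polarization: full transmission.
Each further stage multiplies by cos²(32°) = 0.7192.
After N polarizers: T = 0.7192^(N−1). Require T < 0.12 ⇒ N−1 > ln(0.12)/ln(0.7192) = 6.43, so N−1 ≥ 7 and N = 8.
Check: N=8 gives T = 0.09951 < 0.12; N=7 gives T = 0.1384.

N = 8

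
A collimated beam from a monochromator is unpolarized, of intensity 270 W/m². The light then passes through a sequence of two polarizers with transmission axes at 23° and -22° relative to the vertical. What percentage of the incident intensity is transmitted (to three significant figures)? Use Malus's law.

≈ 25.0%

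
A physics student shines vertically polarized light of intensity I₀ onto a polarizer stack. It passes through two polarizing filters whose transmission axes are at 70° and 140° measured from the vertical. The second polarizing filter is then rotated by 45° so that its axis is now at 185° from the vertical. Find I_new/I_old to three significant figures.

I_new/I_old ≈ 1.53

Before rotation:
I₁ = I₀ cos²(70° − 0°) = I₀ cos²(70°) = 0.117 I₀.
I₂ = I₁ cos²(140° − 70°) = 0.117 I₀ · cos²(70°) = 0.01368 I₀.
After rotation:
I₁ = I₀ cos²(70° − 0°) = I₀ cos²(70°) = 0.117 I₀.
Angle between axes 1 and 2: 65°. I₂ = 0.117 I₀ · cos²(65°) = 0.02089 I₀.
Ratio = 0.02089 / 0.01368 = 1.527.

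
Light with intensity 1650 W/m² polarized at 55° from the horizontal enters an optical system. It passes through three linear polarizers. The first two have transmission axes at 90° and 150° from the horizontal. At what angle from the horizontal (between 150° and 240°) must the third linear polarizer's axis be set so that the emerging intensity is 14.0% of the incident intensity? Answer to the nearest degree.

I₁ = I₀ cos²(90° − 55°) = I₀ cos²(35°) = 0.671 I₀.
I₂ = I₁ cos²(150° − 90°) = 0.671 I₀ · cos²(60°) = 0.1678 I₀.
Need I₃/I₀ = 0.14, so cos²(θ − 150°) = 0.14 / 0.1678 = 0.8346.
θ − 150° = arccos(√0.8346) = 24.0°, giving θ ≈ 150 + 24.0 = 174.0°.

θ ≈ 174°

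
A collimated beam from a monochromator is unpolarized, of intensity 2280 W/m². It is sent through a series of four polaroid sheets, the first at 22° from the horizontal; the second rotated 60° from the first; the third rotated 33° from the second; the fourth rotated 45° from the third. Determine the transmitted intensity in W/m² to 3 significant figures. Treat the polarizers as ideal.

I ≈ 100 W/m²

Unpolarized light through the first polarizer → I₁ = 2280 W/m²/2 = 1140 W/m², polarized at 22°.
I₂ = I₁ · cos²(60°) = 1140 · 0.25 = 285 W/m².
I₃ = I₂ · cos²(33°) = 285 · 0.7034 = 200.5 W/m².
I₄ = I₃ · cos²(45°) = 200.5 · 0.5 = 100.2 W/m².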